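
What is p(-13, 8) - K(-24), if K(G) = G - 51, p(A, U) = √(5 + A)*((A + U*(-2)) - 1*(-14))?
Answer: 75 - 30*I*√2 ≈ 75.0 - 42.426*I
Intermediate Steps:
p(A, U) = √(5 + A)*(14 + A - 2*U) (p(A, U) = √(5 + A)*((A - 2*U) + 14) = √(5 + A)*(14 + A - 2*U))
K(G) = -51 + G
p(-13, 8) - K(-24) = √(5 - 13)*(14 - 13 - 2*8) - (-51 - 24) = √(-8)*(14 - 13 - 16) - 1*(-75) = (2*I*√2)*(-15) + 75 = -30*I*√2 + 75 = 75 - 30*I*√2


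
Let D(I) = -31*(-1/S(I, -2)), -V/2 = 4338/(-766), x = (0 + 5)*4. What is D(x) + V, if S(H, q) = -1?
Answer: -7535/383 ≈ -19.674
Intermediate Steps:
x = 20 (x = 5*4 = 20)
V = 4338/383 (V = -8676/(-766) = -8676*(-1)/766 = -2*(-2169/383) = 4338/383 ≈ 11.326)
D(I) = -31 (D(I) = -31/((-1*(-1))) = -31/1 = -31*1 = -31)
D(x) + V = -31 + 4338/383 = -7535/383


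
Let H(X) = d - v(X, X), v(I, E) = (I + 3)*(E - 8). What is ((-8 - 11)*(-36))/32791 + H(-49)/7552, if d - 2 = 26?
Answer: -39947143/123818816 ≈ -0.32263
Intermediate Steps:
v(I, E) = (-8 + E)*(3 + I) (v(I, E) = (3 + I)*(-8 + E) = (-8 + E)*(3 + I))
d = 28 (d = 2 + 26 = 28)
H(X) = 52 - X² + 5*X (H(X) = 28 - (-24 - 8*X + 3*X + X*X) = 28 - (-24 - 8*X + 3*X + X²) = 28 - (-24 + X² - 5*X) = 28 + (24 - X² + 5*X) = 52 - X² + 5*X)
((-8 - 11)*(-36))/32791 + H(-49)/7552 = ((-8 - 11)*(-36))/32791 + (52 - 1*(-49)² + 5*(-49))/7552 = -19*(-36)*(1/32791) + (52 - 1*2401 - 245)*(1/7552) = 684*(1/32791) + (52 - 2401 - 245)*(1/7552) = 684/32791 - 2594*1/7552 = 684/32791 - 1297/3776 = -39947143/123818816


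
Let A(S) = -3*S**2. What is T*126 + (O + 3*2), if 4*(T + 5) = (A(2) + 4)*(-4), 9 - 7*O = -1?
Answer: 2698/7 ≈ 385.43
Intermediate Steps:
O = 10/7 (O = 9/7 - 1/7*(-1) = 9/7 + 1/7 = 10/7 ≈ 1.4286)
T = 3 (T = -5 + ((-3*2**2 + 4)*(-4))/4 = -5 + ((-3*4 + 4)*(-4))/4 = -5 + ((-12 + 4)*(-4))/4 = -5 + (-8*(-4))/4 = -5 + (1/4)*32 = -5 + 8 = 3)
T*126 + (O + 3*2) = 3*126 + (10/7 + 3*2) = 378 + (10/7 + 6) = 378 + 52/7 = 2698/7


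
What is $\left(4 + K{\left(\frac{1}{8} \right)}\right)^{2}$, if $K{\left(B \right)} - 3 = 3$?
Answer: $100$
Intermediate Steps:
$K{\left(B \right)} = 6$ ($K{\left(B \right)} = 3 + 3 = 6$)
$\left(4 + K{\left(\frac{1}{8} \right)}\right)^{2} = \left(4 + 6\right)^{2} = 10^{2} = 100$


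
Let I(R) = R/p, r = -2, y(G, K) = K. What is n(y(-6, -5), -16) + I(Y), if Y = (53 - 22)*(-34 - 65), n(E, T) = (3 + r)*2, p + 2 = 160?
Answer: -2753/158 ≈ -17.424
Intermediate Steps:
p = 158 (p = -2 + 160 = 158)
n(E, T) = 2 (n(E, T) = (3 - 2)*2 = 1*2 = 2)
Y = -3069 (Y = 31*(-99) = -3069)
I(R) = R/158
n(y(-6, -5), -16) + I(Y) = 2 + (1/158)*(-3069) = 2 - 3069/158 = -2753/158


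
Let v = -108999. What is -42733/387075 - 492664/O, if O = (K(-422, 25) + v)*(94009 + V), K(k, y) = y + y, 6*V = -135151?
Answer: -1995707065577351/18087454631960025 ≈ -0.11034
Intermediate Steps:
V = -135151/6 (V = (1/6)*(-135151) = -135151/6 ≈ -22525.)
K(k, y) = 2*y
O = -46728552947/6 (O = (2*25 - 108999)*(94009 - 135151/6) = (50 - 108999)*(428903/6) = -108949*428903/6 = -46728552947/6 ≈ -7.7881e+9)
-42733/387075 - 492664/O = -42733/387075 - 492664/(-46728552947/6) = -42733*1/387075 - 492664*(-6/46728552947) = -42733/387075 + 2955984/46728552947 = -1995707065577351/18087454631960025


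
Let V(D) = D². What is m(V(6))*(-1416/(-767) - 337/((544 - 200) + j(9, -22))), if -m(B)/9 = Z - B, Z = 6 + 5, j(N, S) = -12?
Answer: 807075/4316 ≈ 187.00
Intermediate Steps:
Z = 11
m(B) = -99 + 9*B (m(B) = -9*(11 - B) = -99 + 9*B)
m(V(6))*(-1416/(-767) - 337/((544 - 200) + j(9, -22))) = (-99 + 9*6²)*(-1416/(-767) - 337/((544 - 200) - 12)) = (-99 + 9*36)*(-1416*(-1/767) - 337/(344 - 12)) = (-99 + 324)*(24/13 - 337/332) = 225*(24/13 - 337*1/332) = 225*(24/13 - 337/332) = 225*(3587/4316) = 807075/4316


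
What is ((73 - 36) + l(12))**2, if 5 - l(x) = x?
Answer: 900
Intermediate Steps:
l(x) = 5 - x
((73 - 36) + l(12))**2 = ((73 - 36) + (5 - 1*12))**2 = (37 + (5 - 12))**2 = (37 - 7)**2 = 30**2 = 900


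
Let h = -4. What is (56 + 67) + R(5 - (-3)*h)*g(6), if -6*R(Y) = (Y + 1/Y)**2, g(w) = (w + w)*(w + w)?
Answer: -53973/49 ≈ -1101.5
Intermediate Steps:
g(w) = 4*w**2 (g(w) = (2*w)*(2*w) = 4*w**2)
R(Y) = -(Y + 1/Y)**2/6
(56 + 67) + R(5 - (-3)*h)*g(6) = (56 + 67) + (-(1 + (5 - (-3)*(-4))**2)**2/(6*(5 - (-3)*(-4))**2))*(4*6**2) = 123 + (-(1 + (5 - 1*12)**2)**2/(6*(5 - 1*12)**2))*(4*36) = 123 - (1 + (5 - 12)**2)**2/(6*(5 - 12)**2)*144 = 123 - 1/6*(1 + (-7)**2)**2/(-7)**2*144 = 123 - 1/6*1/49*(1 + 49)**2*144 = 123 - 1/6*1/49*50**2*144 = 123 - 1/6*1/49*2500*144 = 123 - 1250/147*144 = 123 - 60000/49 = -53973/49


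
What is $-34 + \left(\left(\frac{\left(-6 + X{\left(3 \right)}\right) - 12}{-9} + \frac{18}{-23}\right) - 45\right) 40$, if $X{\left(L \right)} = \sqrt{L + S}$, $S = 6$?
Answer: $- \frac{124106}{69} \approx -1798.6$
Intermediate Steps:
$X{\left(L \right)} = \sqrt{6 + L}$ ($X{\left(L \right)} = \sqrt{L + 6} = \sqrt{6 + L}$)
$-34 + \left(\left(\frac{\left(-6 + X{\left(3 \right)}\right) - 12}{-9} + \frac{18}{-23}\right) - 45\right) 40 = -34 + \left(\left(\frac{\left(-6 + \sqrt{6 + 3}\right) - 12}{-9} + \frac{18}{-23}\right) - 45\right) 40 = -34 + \left(\left(\left(\left(-6 + \sqrt{9}\right) - 12\right) \left(- \frac{1}{9}\right) + 18 \left(- \frac{1}{23}\right)\right) - 45\right) 40 = -34 + \left(\left(\left(\left(-6 + 3\right) - 12\right) \left(- \frac{1}{9}\right) - \frac{18}{23}\right) - 45\right) 40 = -34 + \left(\left(\left(-3 - 12\right) \left(- \frac{1}{9}\right) - \frac{18}{23}\right) - 45\right) 40 = -34 + \left(\left(\left(-15\right) \left(- \frac{1}{9}\right) - \frac{18}{23}\right) - 45\right) 40 = -34 + \left(\left(\frac{5}{3} - \frac{18}{23}\right) - 45\right) 40 = -34 + \left(\frac{61}{69} - 45\right) 40 = -34 - \frac{121760}{69} = - \frac{124106}{69}$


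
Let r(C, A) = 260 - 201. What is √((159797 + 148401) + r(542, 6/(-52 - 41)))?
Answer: √308257 ≈ 555.21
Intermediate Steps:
r(C, A) = 59
√((159797 + 148401) + r(542, 6/(-52 - 41))) = √((159797 + 148401) + 59) = √(308198 + 59) = √308257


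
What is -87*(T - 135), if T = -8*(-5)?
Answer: 8265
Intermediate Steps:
T = 40
-87*(T - 135) = -87*(40 - 135) = -87*(-95) = 8265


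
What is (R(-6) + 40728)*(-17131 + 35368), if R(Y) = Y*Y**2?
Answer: 738817344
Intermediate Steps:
R(Y) = Y**3
(R(-6) + 40728)*(-17131 + 35368) = ((-6)**3 + 40728)*(-17131 + 35368) = (-216 + 40728)*18237 = 40512*18237 = 738817344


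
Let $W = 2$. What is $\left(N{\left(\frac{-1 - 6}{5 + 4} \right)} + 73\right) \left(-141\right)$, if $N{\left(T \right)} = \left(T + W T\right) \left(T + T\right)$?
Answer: $- \frac{97243}{9} \approx -10805.0$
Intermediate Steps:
$N{\left(T \right)} = 6 T^{2}$ ($N{\left(T \right)} = \left(T + 2 T\right) \left(T + T\right) = 3 T 2 T = 6 T^{2}$)
$\left(N{\left(\frac{-1 - 6}{5 + 4} \right)} + 73\right) \left(-141\right) = \left(6 \left(\frac{-1 - 6}{5 + 4}\right)^{2} + 73\right) \left(-141\right) = \left(6 \left(- \frac{7}{9}\right)^{2} + 73\right) \left(-141\right) = \left(6 \cdot \frac{49}{81} + 73\right) \left(-141\right) = \left(\frac{98}{27} + 73\right) \left(-141\right) = \frac{2069}{27} \left(-141\right) = - \frac{97243}{9}$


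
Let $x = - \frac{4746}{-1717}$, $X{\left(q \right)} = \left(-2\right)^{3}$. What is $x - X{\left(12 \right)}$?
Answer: $\frac{18482}{1717} \approx 10.764$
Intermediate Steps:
$X{\left(q \right)} = -8$
$x = \frac{4746}{1717}$ ($x = \left(-4746\right) \left(- \frac{1}{1717}\right) = \frac{4746}{1717} \approx 2.7641$)
$x - X{\left(12 \right)} = \frac{4746}{1717} - -8 = \frac{4746}{1717} + 8 = \frac{18482}{1717}$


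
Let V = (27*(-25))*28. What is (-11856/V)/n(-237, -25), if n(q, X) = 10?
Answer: 494/7875 ≈ 0.062730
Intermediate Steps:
V = -18900 (V = -675*28 = -18900)
(-11856/V)/n(-237, -25) = -11856/(-18900)/10 = -11856*(-1/18900)*(⅒) = (988/1575)*(⅒) = 494/7875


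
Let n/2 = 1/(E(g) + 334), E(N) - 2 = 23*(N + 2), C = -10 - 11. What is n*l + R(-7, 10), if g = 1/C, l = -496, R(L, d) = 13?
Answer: 83155/7999 ≈ 10.396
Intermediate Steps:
C = -21
g = -1/21 (g = 1/(-21) = -1/21 ≈ -0.047619)
E(N) = 48 + 23*N (E(N) = 2 + 23*(N + 2) = 2 + 23*(2 + N) = 2 + (46 + 23*N) = 48 + 23*N)
n = 42/7999 (n = 2/((48 + 23*(-1/21)) + 334) = 2/((48 - 23/21) + 334) = 2/(985/21 + 334) = 2/(7999/21) = 2*(21/7999) = 42/7999 ≈ 0.0052507)
n*l + R(-7, 10) = (42/7999)*(-496) + 13 = -20832/7999 + 13 = 83155/7999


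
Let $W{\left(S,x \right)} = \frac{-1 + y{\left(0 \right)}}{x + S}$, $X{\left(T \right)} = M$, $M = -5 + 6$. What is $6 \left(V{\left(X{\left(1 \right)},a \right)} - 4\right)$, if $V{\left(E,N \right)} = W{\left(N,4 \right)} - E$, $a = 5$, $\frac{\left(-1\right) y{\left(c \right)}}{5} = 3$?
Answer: $- \frac{122}{3} \approx -40.667$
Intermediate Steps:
$y{\left(c \right)} = -15$ ($y{\left(c \right)} = \left(-5\right) 3 = -15$)
$M = 1$
$X{\left(T \right)} = 1$
$W{\left(S,x \right)} = - \frac{16}{S + x}$ ($W{\left(S,x \right)} = \frac{-1 - 15}{x + S} = - \frac{16}{S + x}$)
$V{\left(E,N \right)} = - E - \frac{16}{4 + N}$ ($V{\left(E,N \right)} = - \frac{16}{N + 4} - E = - \frac{16}{4 + N} - E = - E - \frac{16}{4 + N}$)
$6 \left(V{\left(X{\left(1 \right)},a \right)} - 4\right) = 6 \left(\frac{-16 - 1 \left(4 + 5\right)}{4 + 5} - 4\right) = 6 \left(\frac{-16 - 1 \cdot 9}{9} - 4\right) = 6 \left(\frac{-16 - 9}{9} - 4\right) = 6 \left(\frac{1}{9} \left(-25\right) - 4\right) = 6 \left(- \frac{25}{9} - 4\right) = 6 \left(- \frac{61}{9}\right) = - \frac{122}{3}$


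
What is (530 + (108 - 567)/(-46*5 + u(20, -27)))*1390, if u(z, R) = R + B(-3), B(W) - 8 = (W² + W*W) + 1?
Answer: 17007901/23 ≈ 7.3947e+5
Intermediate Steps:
B(W) = 9 + 2*W² (B(W) = 8 + ((W² + W*W) + 1) = 8 + ((W² + W²) + 1) = 8 + (2*W² + 1) = 8 + (1 + 2*W²) = 9 + 2*W²)
u(z, R) = 27 + R (u(z, R) = R + (9 + 2*(-3)²) = R + (9 + 2*9) = R + (9 + 18) = R + 27 = 27 + R)
(530 + (108 - 567)/(-46*5 + u(20, -27)))*1390 = (530 + (108 - 567)/(-46*5 + (27 - 27)))*1390 = (530 - 459/(-230 + 0))*1390 = (530 - 459/(-230))*1390 = (530 - 459*(-1/230))*1390 = (530 + 459/230)*1390 = (122359/230)*1390 = 17007901/23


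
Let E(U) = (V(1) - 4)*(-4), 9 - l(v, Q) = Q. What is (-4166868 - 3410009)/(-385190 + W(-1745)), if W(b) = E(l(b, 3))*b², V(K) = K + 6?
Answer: 1082411/5275070 ≈ 0.20519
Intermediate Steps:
V(K) = 6 + K
l(v, Q) = 9 - Q
E(U) = -12 (E(U) = ((6 + 1) - 4)*(-4) = (7 - 4)*(-4) = 3*(-4) = -12)
W(b) = -12*b²
(-4166868 - 3410009)/(-385190 + W(-1745)) = (-4166868 - 3410009)/(-385190 - 12*(-1745)²) = -7576877/(-385190 - 12*3045025) = -7576877/(-385190 - 36540300) = -7576877/(-36925490) = -7576877*(-1/36925490) = 1082411/5275070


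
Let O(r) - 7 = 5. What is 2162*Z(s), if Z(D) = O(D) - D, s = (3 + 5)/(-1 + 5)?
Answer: 21620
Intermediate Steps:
s = 2 (s = 8/4 = 8*(¼) = 2)
O(r) = 12 (O(r) = 7 + 5 = 12)
Z(D) = 12 - D
2162*Z(s) = 2162*(12 - 1*2) = 2162*(12 - 2) = 2162*10 = 21620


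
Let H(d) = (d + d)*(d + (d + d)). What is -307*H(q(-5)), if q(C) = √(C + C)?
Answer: 18420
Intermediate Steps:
q(C) = √2*√C (q(C) = √(2*C) = √2*√C)
H(d) = 6*d² (H(d) = (2*d)*(d + 2*d) = (2*d)*(3*d) = 6*d²)
-307*H(q(-5)) = -1842*(√2*√(-5))² = -1842*(√2*(I*√5))² = -1842*(I*√10)² = -1842*(-10) = -307*(-60) = 18420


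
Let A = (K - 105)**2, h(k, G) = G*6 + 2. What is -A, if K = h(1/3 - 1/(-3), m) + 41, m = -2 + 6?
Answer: -1444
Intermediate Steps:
m = 4
h(k, G) = 2 + 6*G (h(k, G) = 6*G + 2 = 2 + 6*G)
K = 67 (K = (2 + 6*4) + 41 = (2 + 24) + 41 = 26 + 41 = 67)
A = 1444 (A = (67 - 105)**2 = (-38)**2 = 1444)
-A = -1*1444 = -1444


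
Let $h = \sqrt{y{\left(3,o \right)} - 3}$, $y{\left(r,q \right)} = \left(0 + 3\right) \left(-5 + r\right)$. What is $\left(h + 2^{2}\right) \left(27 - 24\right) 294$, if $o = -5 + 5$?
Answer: $3528 + 2646 i \approx 3528.0 + 2646.0 i$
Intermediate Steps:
$o = 0$
$y{\left(r,q \right)} = -15 + 3 r$ ($y{\left(r,q \right)} = 3 \left(-5 + r\right) = -15 + 3 r$)
$h = 3 i$ ($h = \sqrt{\left(-15 + 3 \cdot 3\right) - 3} = \sqrt{\left(-15 + 9\right) - 3} = \sqrt{-6 - 3} = \sqrt{-9} = 3 i \approx 3.0 i$)
$\left(h + 2^{2}\right) \left(27 - 24\right) 294 = \left(3 i + 2^{2}\right) \left(27 - 24\right) 294 = \left(3 i + 4\right) 3 \cdot 294 = \left(4 + 3 i\right) 3 \cdot 294 = \left(12 + 9 i\right) 294 = 3528 + 2646 i$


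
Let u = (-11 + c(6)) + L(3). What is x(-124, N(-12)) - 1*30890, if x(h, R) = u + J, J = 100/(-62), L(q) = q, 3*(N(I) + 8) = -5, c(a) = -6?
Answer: -958074/31 ≈ -30906.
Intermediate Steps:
N(I) = -29/3 (N(I) = -8 + (⅓)*(-5) = -8 - 5/3 = -29/3)
u = -14 (u = (-11 - 6) + 3 = -17 + 3 = -14)
J = -50/31 (J = 100*(-1/62) = -50/31 ≈ -1.6129)
x(h, R) = -484/31 (x(h, R) = -14 - 50/31 = -484/31)
x(-124, N(-12)) - 1*30890 = -484/31 - 1*30890 = -484/31 - 30890 = -958074/31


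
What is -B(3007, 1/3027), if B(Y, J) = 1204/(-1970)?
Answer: 602/985 ≈ 0.61117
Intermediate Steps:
B(Y, J) = -602/985 (B(Y, J) = 1204*(-1/1970) = -602/985)
-B(3007, 1/3027) = -1*(-602/985) = 602/985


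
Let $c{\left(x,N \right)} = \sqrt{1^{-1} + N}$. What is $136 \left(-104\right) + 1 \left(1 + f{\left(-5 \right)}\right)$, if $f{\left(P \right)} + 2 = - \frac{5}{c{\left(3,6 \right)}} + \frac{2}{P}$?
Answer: $- \frac{70727}{5} - \frac{5 \sqrt{7}}{7} \approx -14147.0$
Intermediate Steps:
$c{\left(x,N \right)} = \sqrt{1 + N}$
$f{\left(P \right)} = -2 + \frac{2}{P} - \frac{5 \sqrt{7}}{7}$ ($f{\left(P \right)} = -2 + \left(- \frac{5}{\sqrt{1 + 6}} + \frac{2}{P}\right) = -2 + \left(- \frac{5}{\sqrt{7}} + \frac{2}{P}\right) = -2 - \left(- \frac{2}{P} + 5 \cdot \frac{1}{7} \sqrt{7}\right) = -2 - \left(- \frac{2}{P} + \frac{5 \sqrt{7}}{7}\right) = -2 + \frac{2}{P} - \frac{5 \sqrt{7}}{7}$)
$136 \left(-104\right) + 1 \left(1 + f{\left(-5 \right)}\right) = 136 \left(-104\right) + 1 \left(1 - \left(2 + \frac{2}{5} + \frac{5 \sqrt{7}}{7}\right)\right) = -14144 + 1 \left(1 - \left(\frac{12}{5} + \frac{5 \sqrt{7}}{7}\right)\right) = -14144 + 1 \left(- \frac{7}{5} - \frac{5 \sqrt{7}}{7}\right) = -14144 - \left(\frac{7}{5} + \frac{5 \sqrt{7}}{7}\right) = - \frac{70727}{5} - \frac{5 \sqrt{7}}{7}$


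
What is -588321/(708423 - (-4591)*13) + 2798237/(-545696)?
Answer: -1235193522769/209576185888 ≈ -5.8938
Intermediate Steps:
-588321/(708423 - (-4591)*13) + 2798237/(-545696) = -588321/(708423 - 1*(-59683)) + 2798237*(-1/545696) = -588321/(708423 + 59683) - 2798237/545696 = -588321/768106 - 2798237/545696 = -1235193522769/209576185888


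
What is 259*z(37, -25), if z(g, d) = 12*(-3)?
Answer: -9324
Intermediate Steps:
z(g, d) = -36
259*z(37, -25) = 259*(-36) = -9324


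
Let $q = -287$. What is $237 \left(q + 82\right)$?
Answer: $-48585$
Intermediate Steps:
$237 \left(q + 82\right) = 237 \left(-287 + 82\right) = 237 \left(-205\right) = -48585$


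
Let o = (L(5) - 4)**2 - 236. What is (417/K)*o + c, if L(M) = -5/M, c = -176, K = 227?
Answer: -127939/227 ≈ -563.61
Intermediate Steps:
o = -211 (o = (-5/5 - 4)**2 - 236 = (-5*1/5 - 4)**2 - 236 = (-1 - 4)**2 - 236 = (-5)**2 - 236 = 25 - 236 = -211)
(417/K)*o + c = (417/227)*(-211) - 176 = -87987/227 - 176 = -127939/227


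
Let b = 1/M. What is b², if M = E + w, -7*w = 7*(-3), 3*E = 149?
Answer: 9/24964 ≈ 0.00036052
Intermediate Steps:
E = 149/3 (E = (⅓)*149 = 149/3 ≈ 49.667)
w = 3 (w = -(-3) = -⅐*(-21) = 3)
M = 158/3 (M = 149/3 + 3 = 158/3 ≈ 52.667)
b = 3/158 (b = 1/(158/3) = 3/158 ≈ 0.018987)
b² = (3/158)² = 9/24964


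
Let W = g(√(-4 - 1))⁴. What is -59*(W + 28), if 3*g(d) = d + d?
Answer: -157412/81 ≈ -1943.4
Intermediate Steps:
g(d) = 2*d/3 (g(d) = (d + d)/3 = (2*d)/3 = 2*d/3)
W = 400/81 (W = (2*√(-4 - 1)/3)⁴ = (2*√(-5)/3)⁴ = (2*(I*√5)/3)⁴ = (2*I*√5/3)⁴ = 400/81 ≈ 4.9383)
-59*(W + 28) = -59*(400/81 + 28) = -59*2668/81 = -157412/81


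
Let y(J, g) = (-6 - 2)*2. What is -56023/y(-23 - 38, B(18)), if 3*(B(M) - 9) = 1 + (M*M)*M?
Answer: 56023/16 ≈ 3501.4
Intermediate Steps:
B(M) = 28/3 + M³/3 (B(M) = 9 + (1 + (M*M)*M)/3 = 9 + (1 + M²*M)/3 = 9 + (1 + M³)/3 = 9 + (⅓ + M³/3) = 28/3 + M³/3)
y(J, g) = -16 (y(J, g) = -8*2 = -16)
-56023/y(-23 - 38, B(18)) = -56023/(-16) = -56023*(-1/16) = 56023/16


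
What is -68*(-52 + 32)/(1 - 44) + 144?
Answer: 4832/43 ≈ 112.37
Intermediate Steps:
-68*(-52 + 32)/(1 - 44) + 144 = -(-1360)/(-43) + 144 = -(-1360)*(-1)/43 + 144 = -68*20/43 + 144 = -1360/43 + 144 = 4832/43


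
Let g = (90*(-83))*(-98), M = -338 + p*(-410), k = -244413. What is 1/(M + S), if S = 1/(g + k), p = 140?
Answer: -487647/28155762485 ≈ -1.7320e-5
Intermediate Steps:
M = -57738 (M = -338 + 140*(-410) = -338 - 57400 = -57738)
g = 732060 (g = -7470*(-98) = 732060)
S = 1/487647 (S = 1/(732060 - 244413) = 1/487647 ≈ 2.0507e-6)
1/(M + S) = 1/(-57738 + 1/487647) = 1/(-28155762485/487647) = -487647/28155762485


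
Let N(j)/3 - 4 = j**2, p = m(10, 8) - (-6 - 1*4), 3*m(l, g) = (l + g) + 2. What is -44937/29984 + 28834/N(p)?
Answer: 309964467/9504928 ≈ 32.611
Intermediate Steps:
m(l, g) = 2/3 + g/3 + l/3 (m(l, g) = ((l + g) + 2)/3 = ((g + l) + 2)/3 = (2 + g + l)/3 = 2/3 + g/3 + l/3)
p = 50/3 (p = (2/3 + (1/3)*8 + (1/3)*10) - (-6 - 1*4) = (2/3 + 8/3 + 10/3) - (-6 - 4) = 20/3 - 1*(-10) = 20/3 + 10 = 50/3 ≈ 16.667)
N(j) = 12 + 3*j**2
-44937/29984 + 28834/N(p) = -44937/29984 + 28834/(12 + 3*(50/3)**2) = -44937*1/29984 + 28834/(12 + 3*(2500/9)) = -44937/29984 + 28834/(12 + 2500/3) = -44937/29984 + 28834/(2536/3) = -44937/29984 + 28834*(3/2536) = -44937/29984 + 43251/1268 = 309964467/9504928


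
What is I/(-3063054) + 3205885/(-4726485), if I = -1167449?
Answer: -286791245735/965165252346 ≈ -0.29714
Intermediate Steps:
I/(-3063054) + 3205885/(-4726485) = -1167449/(-3063054) + 3205885/(-4726485) = -1167449*(-1/3063054) + 3205885*(-1/4726485) = 1167449/3063054 - 641177/945297 = -286791245735/965165252346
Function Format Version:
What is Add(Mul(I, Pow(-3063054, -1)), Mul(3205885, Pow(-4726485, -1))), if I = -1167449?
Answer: Rational(-286791245735, 965165252346) ≈ -0.29714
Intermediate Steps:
Add(Mul(I, Pow(-3063054, -1)), Mul(3205885, Pow(-4726485, -1))) = Add(Mul(-1167449, Pow(-3063054, -1)), Mul(3205885, Pow(-4726485, -1))) = Add(Mul(-1167449, Rational(-1, 3063054)), Mul(3205885, Rational(-1, 4726485))) = Add(Rational(1167449, 3063054), Rational(-641177, 945297)) = Rational(-286791245735, 965165252346)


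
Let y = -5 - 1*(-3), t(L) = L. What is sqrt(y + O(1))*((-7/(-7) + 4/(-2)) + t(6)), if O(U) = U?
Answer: 5*I ≈ 5.0*I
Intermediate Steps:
y = -2 (y = -5 + 3 = -2)
sqrt(y + O(1))*((-7/(-7) + 4/(-2)) + t(6)) = sqrt(-2 + 1)*((-7/(-7) + 4/(-2)) + 6) = sqrt(-1)*((-7*(-1/7) + 4*(-1/2)) + 6) = I*((1 - 2) + 6) = I*(-1 + 6) = I*5 = 5*I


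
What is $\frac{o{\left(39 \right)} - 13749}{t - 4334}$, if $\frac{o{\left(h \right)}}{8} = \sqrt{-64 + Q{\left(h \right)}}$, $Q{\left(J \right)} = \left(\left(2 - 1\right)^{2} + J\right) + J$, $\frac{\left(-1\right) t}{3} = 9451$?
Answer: $\frac{13749}{32687} - \frac{8 \sqrt{15}}{32687} \approx 0.41968$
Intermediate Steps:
$t = -28353$ ($t = \left(-3\right) 9451 = -28353$)
$Q{\left(J \right)} = 1 + 2 J$ ($Q{\left(J \right)} = \left(1^{2} + J\right) + J = \left(1 + J\right) + J = 1 + 2 J$)
$o{\left(h \right)} = 8 \sqrt{-63 + 2 h}$ ($o{\left(h \right)} = 8 \sqrt{-64 + \left(1 + 2 h\right)} = 8 \sqrt{-63 + 2 h}$)
$\frac{o{\left(39 \right)} - 13749}{t - 4334} = \frac{8 \sqrt{-63 + 2 \cdot 39} - 13749}{-28353 - 4334} = \frac{8 \sqrt{-63 + 78} - 13749}{-32687} = \left(8 \sqrt{15} - 13749\right) \left(- \frac{1}{32687}\right) = \left(-13749 + 8 \sqrt{15}\right) \left(- \frac{1}{32687}\right) = \frac{13749}{32687} - \frac{8 \sqrt{15}}{32687}$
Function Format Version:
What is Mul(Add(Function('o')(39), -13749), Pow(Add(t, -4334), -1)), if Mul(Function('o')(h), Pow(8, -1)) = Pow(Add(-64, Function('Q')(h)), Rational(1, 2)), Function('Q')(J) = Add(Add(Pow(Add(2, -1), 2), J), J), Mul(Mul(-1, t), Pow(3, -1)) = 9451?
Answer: Add(Rational(13749, 32687), Mul(Rational(-8, 32687), Pow(15, Rational(1, 2)))) ≈ 0.41968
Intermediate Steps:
t = -28353 (t = Mul(-3, 9451) = -28353)
Function('Q')(J) = Add(1, Mul(2, J)) (Function('Q')(J) = Add(Add(Pow(1, 2), J), J) = Add(Add(1, J), J) = Add(1, Mul(2, J)))
Function('o')(h) = Mul(8, Pow(Add(-63, Mul(2, h)), Rational(1, 2))) (Function('o')(h) = Mul(8, Pow(Add(-64, Add(1, Mul(2, h))), Rational(1, 2))) = Mul(8, Pow(Add(-63, Mul(2, h)), Rational(1, 2))))
Mul(Add(Function('o')(39), -13749), Pow(Add(t, -4334), -1)) = Mul(Add(Mul(8, Pow(Add(-63, Mul(2, 39)), Rational(1, 2))), -13749), Pow(Add(-28353, -4334), -1)) = Mul(Add(Mul(8, Pow(Add(-63, 78), Rational(1, 2))), -13749), Pow(-32687, -1)) = Mul(Add(Mul(8, Pow(15, Rational(1, 2))), -13749), Rational(-1, 32687)) = Mul(Add(-13749, Mul(8, Pow(15, Rational(1, 2)))), Rational(-1, 32687)) = Add(Rational(13749, 32687), Mul(Rational(-8, 32687), Pow(15, Rational(1, 2))))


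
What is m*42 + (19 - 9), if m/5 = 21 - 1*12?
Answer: 1900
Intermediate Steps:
m = 45 (m = 5*(21 - 1*12) = 5*(21 - 12) = 5*9 = 45)
m*42 + (19 - 9) = 45*42 + (19 - 9) = 1890 + 10 = 1900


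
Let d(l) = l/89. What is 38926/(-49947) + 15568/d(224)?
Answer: 617816485/99894 ≈ 6184.7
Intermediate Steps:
d(l) = l/89 (d(l) = l*(1/89) = l/89)
38926/(-49947) + 15568/d(224) = 38926/(-49947) + 15568/(((1/89)*224)) = 38926*(-1/49947) + 15568/(224/89) = -38926/49947 + 15568*(89/224) = -38926/49947 + 12371/2 = 617816485/99894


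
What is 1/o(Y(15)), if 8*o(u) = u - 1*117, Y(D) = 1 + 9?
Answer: -8/107 ≈ -0.074766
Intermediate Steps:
Y(D) = 10
o(u) = -117/8 + u/8 (o(u) = (u - 1*117)/8 = (u - 117)/8 = (-117 + u)/8 = -117/8 + u/8)
1/o(Y(15)) = 1/(-117/8 + (⅛)*10) = 1/(-117/8 + 5/4) = 1/(-107/8) = -8/107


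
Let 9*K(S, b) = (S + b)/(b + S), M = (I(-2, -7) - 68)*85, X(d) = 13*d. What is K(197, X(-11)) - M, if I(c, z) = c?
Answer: 53551/9 ≈ 5950.1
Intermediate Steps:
M = -5950 (M = (-2 - 68)*85 = -70*85 = -5950)
K(S, b) = ⅑ (K(S, b) = ((S + b)/(b + S))/9 = ((S + b)/(S + b))/9 = (⅑)*1 = ⅑)
K(197, X(-11)) - M = ⅑ - 1*(-5950) = ⅑ + 5950 = 53551/9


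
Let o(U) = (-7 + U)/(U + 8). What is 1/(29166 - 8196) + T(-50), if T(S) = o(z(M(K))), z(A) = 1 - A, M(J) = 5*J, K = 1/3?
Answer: -120572/115335 ≈ -1.0454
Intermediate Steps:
K = 1/3 ≈ 0.33333
o(U) = (-7 + U)/(8 + U)
T(S) = -23/22 (T(S) = (-7 + (1 - 5/3))/(8 + (1 - 5/3)) = (-7 - 2/3)/(8 - 2/3) = -23/3/(22/3) = (3/22)*(-23/3) = -23/22)
1/(29166 - 8196) + T(-50) = 1/(29166 - 8196) - 23/22 = 1/20970 - 23/22 = -120572/115335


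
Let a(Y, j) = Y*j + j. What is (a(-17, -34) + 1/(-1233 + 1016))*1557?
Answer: 183799179/217 ≈ 8.4700e+5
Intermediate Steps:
a(Y, j) = j + Y*j
(a(-17, -34) + 1/(-1233 + 1016))*1557 = (-34*(1 - 17) + 1/(-1233 + 1016))*1557 = (-34*(-16) + 1/(-217))*1557 = (544 - 1/217)*1557 = (118047/217)*1557 = 183799179/217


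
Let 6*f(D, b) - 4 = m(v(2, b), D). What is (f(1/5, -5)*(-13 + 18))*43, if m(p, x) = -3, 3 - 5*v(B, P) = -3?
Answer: 215/6 ≈ 35.833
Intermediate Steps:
v(B, P) = 6/5 (v(B, P) = ⅗ - ⅕*(-3) = ⅗ + ⅗ = 6/5)
f(D, b) = ⅙ (f(D, b) = ⅔ + (⅙)*(-3) = ⅔ - ½ = ⅙)
(f(1/5, -5)*(-13 + 18))*43 = ((-13 + 18)/6)*43 = ((⅙)*5)*43 = (⅚)*43 = 215/6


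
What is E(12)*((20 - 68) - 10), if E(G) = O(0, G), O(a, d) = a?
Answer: 0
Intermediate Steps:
E(G) = 0
E(12)*((20 - 68) - 10) = 0*((20 - 68) - 10) = 0*(-48 - 10) = 0*(-58) = 0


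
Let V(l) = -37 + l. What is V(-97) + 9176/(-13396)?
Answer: -451060/3349 ≈ -134.69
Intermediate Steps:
V(-97) + 9176/(-13396) = (-37 - 97) + 9176/(-13396) = -134 + 9176*(-1/13396) = -134 - 2294/3349 = -451060/3349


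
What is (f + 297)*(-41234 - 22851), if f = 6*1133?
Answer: -454683075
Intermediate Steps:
f = 6798
(f + 297)*(-41234 - 22851) = (6798 + 297)*(-41234 - 22851) = 7095*(-64085) = -454683075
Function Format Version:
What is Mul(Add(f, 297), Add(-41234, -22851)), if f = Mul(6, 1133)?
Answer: -454683075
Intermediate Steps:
f = 6798
Mul(Add(f, 297), Add(-41234, -22851)) = Mul(Add(6798, 297), Add(-41234, -22851)) = Mul(7095, -64085) = -454683075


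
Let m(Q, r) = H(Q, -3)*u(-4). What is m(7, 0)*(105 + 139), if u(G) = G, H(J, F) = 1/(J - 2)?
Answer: -976/5 ≈ -195.20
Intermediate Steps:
H(J, F) = 1/(-2 + J)
m(Q, r) = -4/(-2 + Q)
m(7, 0)*(105 + 139) = (-4/(-2 + 7))*(105 + 139) = -4/5*244 = -4*⅕*244 = -⅘*244 = -976/5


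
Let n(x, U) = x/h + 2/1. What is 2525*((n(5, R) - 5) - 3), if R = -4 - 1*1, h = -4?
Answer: -73225/4 ≈ -18306.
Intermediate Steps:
R = -5 (R = -4 - 1 = -5)
n(x, U) = 2 - x/4 (n(x, U) = x/(-4) + 2/1 = x*(-1/4) + 2*1 = -x/4 + 2 = 2 - x/4)
2525*((n(5, R) - 5) - 3) = 2525*(((2 - 1/4*5) - 5) - 3) = 2525*(((2 - 5/4) - 5) - 3) = 2525*((3/4 - 5) - 3) = 2525*(-17/4 - 3) = 2525*(-29/4) = -73225/4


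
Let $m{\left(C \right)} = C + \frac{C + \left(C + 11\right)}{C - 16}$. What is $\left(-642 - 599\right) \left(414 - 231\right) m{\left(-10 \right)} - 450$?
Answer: $\frac{56991153}{26} \approx 2.192 \cdot 10^{6}$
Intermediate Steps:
$m{\left(C \right)} = C + \frac{11 + 2 C}{-16 + C}$ ($m{\left(C \right)} = C + \frac{C + \left(11 + C\right)}{-16 + C} = C + \frac{11 + 2 C}{-16 + C}$)
$\left(-642 - 599\right) \left(414 - 231\right) m{\left(-10 \right)} - 450 = \left(-642 - 599\right) \left(414 - 231\right) \frac{11 + \left(-10\right)^{2} - -140}{-16 - 10} - 450 = \left(-1241\right) 183 \frac{11 + 100 + 140}{-26} - 450 = - 227103 \left(\left(- \frac{1}{26}\right) 251\right) - 450 = \left(-227103\right) \left(- \frac{251}{26}\right) - 450 = \frac{57002853}{26} - 450 = \frac{56991153}{26}$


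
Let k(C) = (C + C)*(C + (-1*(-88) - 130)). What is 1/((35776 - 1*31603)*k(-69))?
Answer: 1/63922014 ≈ 1.5644e-8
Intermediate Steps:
k(C) = 2*C*(-42 + C) (k(C) = (2*C)*(C + (88 - 130)) = (2*C)*(C - 42) = (2*C)*(-42 + C) = 2*C*(-42 + C))
1/((35776 - 1*31603)*k(-69)) = 1/((35776 - 1*31603)*((2*(-69)*(-42 - 69)))) = 1/((35776 - 31603)*((2*(-69)*(-111)))) = 1/(4173*15318) = (1/4173)*(1/15318) = 1/63922014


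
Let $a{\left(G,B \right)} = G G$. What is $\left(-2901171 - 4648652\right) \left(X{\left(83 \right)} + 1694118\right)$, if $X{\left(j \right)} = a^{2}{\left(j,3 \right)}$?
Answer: $-371092214468297$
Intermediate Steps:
$a{\left(G,B \right)} = G^{2}$
$X{\left(j \right)} = j^{4}$ ($X{\left(j \right)} = \left(j^{2}\right)^{2} = j^{4}$)
$\left(-2901171 - 4648652\right) \left(X{\left(83 \right)} + 1694118\right) = \left(-2901171 - 4648652\right) \left(83^{4} + 1694118\right) = - 7549823 \left(47458321 + 1694118\right) = \left(-7549823\right) 49152439 = -371092214468297$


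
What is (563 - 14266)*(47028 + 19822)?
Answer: -916045550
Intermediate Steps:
(563 - 14266)*(47028 + 19822) = -13703*66850 = -916045550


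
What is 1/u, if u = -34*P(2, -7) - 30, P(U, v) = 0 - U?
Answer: 1/38 ≈ 0.026316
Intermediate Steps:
P(U, v) = -U
u = 38 (u = -(-34)*2 - 30 = -34*(-2) - 30 = 68 - 30 = 38)
1/u = 1/38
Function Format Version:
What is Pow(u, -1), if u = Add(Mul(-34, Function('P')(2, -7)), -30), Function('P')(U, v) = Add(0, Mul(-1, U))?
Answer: Rational(1, 38) ≈ 0.026316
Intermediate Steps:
Function('P')(U, v) = Mul(-1, U)
u = 38 (u = Add(Mul(-34, Mul(-1, 2)), -30) = Add(Mul(-34, -2), -30) = Add(68, -30) = 38)
Pow(u, -1) = Pow(38, -1) = Rational(1, 38)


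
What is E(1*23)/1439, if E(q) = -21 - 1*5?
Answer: -26/1439 ≈ -0.018068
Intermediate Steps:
E(q) = -26 (E(q) = -21 - 5 = -26)
E(1*23)/1439 = -26/1439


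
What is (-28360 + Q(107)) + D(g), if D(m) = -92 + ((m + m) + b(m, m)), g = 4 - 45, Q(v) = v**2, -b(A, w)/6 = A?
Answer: -16839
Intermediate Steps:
b(A, w) = -6*A
g = -41
D(m) = -92 - 4*m (D(m) = -92 + ((m + m) - 6*m) = -92 + (2*m - 6*m) = -92 - 4*m)
(-28360 + Q(107)) + D(g) = (-28360 + 107**2) + (-92 - 4*(-41)) = (-28360 + 11449) + (-92 + 164) = -16911 + 72 = -16839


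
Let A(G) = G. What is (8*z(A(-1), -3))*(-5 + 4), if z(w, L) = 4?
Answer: -32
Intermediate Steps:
(8*z(A(-1), -3))*(-5 + 4) = (8*4)*(-5 + 4) = 32*(-1) = -32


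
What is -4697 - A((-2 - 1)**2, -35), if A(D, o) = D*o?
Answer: -4382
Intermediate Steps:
-4697 - A((-2 - 1)**2, -35) = -4697 - (-2 - 1)**2*(-35) = -4697 - (-3)**2*(-35) = -4697 - 9*(-35) = -4697 - 1*(-315) = -4697 + 315 = -4382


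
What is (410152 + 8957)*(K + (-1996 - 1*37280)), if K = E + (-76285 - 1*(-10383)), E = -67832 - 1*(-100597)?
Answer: -30348940017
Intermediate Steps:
E = 32765 (E = -67832 + 100597 = 32765)
K = -33137 (K = 32765 + (-76285 - 1*(-10383)) = 32765 + (-76285 + 10383) = 32765 - 65902 = -33137)
(410152 + 8957)*(K + (-1996 - 1*37280)) = (410152 + 8957)*(-33137 + (-1996 - 1*37280)) = 419109*(-33137 + (-1996 - 37280)) = 419109*(-33137 - 39276) = 419109*(-72413) = -30348940017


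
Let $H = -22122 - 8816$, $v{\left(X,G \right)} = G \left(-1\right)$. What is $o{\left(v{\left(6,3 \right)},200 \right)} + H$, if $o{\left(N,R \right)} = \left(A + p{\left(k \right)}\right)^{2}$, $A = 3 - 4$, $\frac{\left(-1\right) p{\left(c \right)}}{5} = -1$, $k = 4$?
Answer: $-30922$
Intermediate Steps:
$v{\left(X,G \right)} = - G$
$p{\left(c \right)} = 5$ ($p{\left(c \right)} = \left(-5\right) \left(-1\right) = 5$)
$A = -1$ ($A = 3 - 4 = -1$)
$o{\left(N,R \right)} = 16$ ($o{\left(N,R \right)} = \left(-1 + 5\right)^{2} = 4^{2} = 16$)
$H = -30938$ ($H = -22122 - 8816 = -30938$)
$o{\left(v{\left(6,3 \right)},200 \right)} + H = 16 - 30938 = -30922$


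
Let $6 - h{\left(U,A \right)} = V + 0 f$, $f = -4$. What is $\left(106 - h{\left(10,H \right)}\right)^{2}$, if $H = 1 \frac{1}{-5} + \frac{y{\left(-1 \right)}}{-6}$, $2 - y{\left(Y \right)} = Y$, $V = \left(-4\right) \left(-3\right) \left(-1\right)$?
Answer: $7744$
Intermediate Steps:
$V = -12$ ($V = 12 \left(-1\right) = -12$)
$y{\left(Y \right)} = 2 - Y$
$H = - \frac{7}{10}$ ($H = 1 \frac{1}{-5} + \frac{2 - -1}{-6} = 1 \left(- \frac{1}{5}\right) + \left(2 + 1\right) \left(- \frac{1}{6}\right) = - \frac{1}{5} + 3 \left(- \frac{1}{6}\right) = - \frac{1}{5} - \frac{1}{2} = - \frac{7}{10} \approx -0.7$)
$h{\left(U,A \right)} = 18$ ($h{\left(U,A \right)} = 6 - \left(-12 + 0 \left(-4\right)\right) = 6 - \left(-12 + 0\right) = 6 - -12 = 6 + 12 = 18$)
$\left(106 - h{\left(10,H \right)}\right)^{2} = \left(106 - 18\right)^{2} = 88^{2} = 7744$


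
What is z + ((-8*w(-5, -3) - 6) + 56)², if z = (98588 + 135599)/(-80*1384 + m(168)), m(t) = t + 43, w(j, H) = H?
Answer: 604913097/110509 ≈ 5473.9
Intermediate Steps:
m(t) = 43 + t
z = -234187/110509 (z = (98588 + 135599)/(-80*1384 + (43 + 168)) = 234187/(-110720 + 211) = 234187/(-110509) = 234187*(-1/110509) = -234187/110509 ≈ -2.1192)
z + ((-8*w(-5, -3) - 6) + 56)² = -234187/110509 + ((-8*(-3) - 6) + 56)² = -234187/110509 + ((24 - 6) + 56)² = -234187/110509 + (18 + 56)² = -234187/110509 + 74² = -234187/110509 + 5476 = 604913097/110509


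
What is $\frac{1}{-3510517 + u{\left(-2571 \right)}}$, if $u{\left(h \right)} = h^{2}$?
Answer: $\frac{1}{3099524} \approx 3.2263 \cdot 10^{-7}$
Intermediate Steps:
$\frac{1}{-3510517 + u{\left(-2571 \right)}} = \frac{1}{-3510517 + \left(-2571\right)^{2}} = \frac{1}{-3510517 + 6610041} = \frac{1}{3099524}$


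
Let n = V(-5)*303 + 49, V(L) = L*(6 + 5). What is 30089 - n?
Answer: 46705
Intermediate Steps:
V(L) = 11*L (V(L) = L*11 = 11*L)
n = -16616 (n = (11*(-5))*303 + 49 = -55*303 + 49 = -16665 + 49 = -16616)
30089 - n = 30089 - 1*(-16616) = 30089 + 16616 = 46705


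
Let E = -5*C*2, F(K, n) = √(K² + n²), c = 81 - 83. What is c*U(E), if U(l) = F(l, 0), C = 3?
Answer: -60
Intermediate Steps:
c = -2
E = -30 (E = -5*3*2 = -15*2 = -30)
U(l) = √(l²) (U(l) = √(l² + 0²) = √(l² + 0) = √(l²))
c*U(E) = -2*√((-30)²) = -2*√900 = -2*30 = -60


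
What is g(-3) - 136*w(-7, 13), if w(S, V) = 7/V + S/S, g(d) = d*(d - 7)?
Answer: -2330/13 ≈ -179.23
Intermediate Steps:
g(d) = d*(-7 + d)
w(S, V) = 1 + 7/V (w(S, V) = 7/V + 1 = 1 + 7/V)
g(-3) - 136*w(-7, 13) = -3*(-7 - 3) - 136*(7 + 13)/13 = -3*(-10) - 136*20/13 = 30 - 136*20/13 = 30 - 2720/13 = -2330/13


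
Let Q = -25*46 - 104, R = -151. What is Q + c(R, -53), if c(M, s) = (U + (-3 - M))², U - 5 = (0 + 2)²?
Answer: 23395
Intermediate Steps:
U = 9 (U = 5 + (0 + 2)² = 5 + 2² = 5 + 4 = 9)
Q = -1254 (Q = -1150 - 104 = -1254)
c(M, s) = (6 - M)² (c(M, s) = (9 + (-3 - M))² = (6 - M)²)
Q + c(R, -53) = -1254 + (-6 - 151)² = -1254 + (-157)² = -1254 + 24649 = 23395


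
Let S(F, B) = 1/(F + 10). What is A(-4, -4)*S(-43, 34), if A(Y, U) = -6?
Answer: 2/11 ≈ 0.18182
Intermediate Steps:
S(F, B) = 1/(10 + F)
A(-4, -4)*S(-43, 34) = -6/(10 - 43) = -6/(-33) = -6*(-1/33) = 2/11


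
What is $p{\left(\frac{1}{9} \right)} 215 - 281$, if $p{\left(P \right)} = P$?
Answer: $- \frac{2314}{9} \approx -257.11$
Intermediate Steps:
$p{\left(\frac{1}{9} \right)} 215 - 281 = \frac{1}{9} \cdot 215 - 281 = \frac{215}{9} - 281 = - \frac{2314}{9}$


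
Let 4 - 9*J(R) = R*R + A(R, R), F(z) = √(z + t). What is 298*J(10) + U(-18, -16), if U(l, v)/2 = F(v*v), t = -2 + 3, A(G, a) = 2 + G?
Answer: -3576 + 2*√257 ≈ -3543.9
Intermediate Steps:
t = 1
F(z) = √(1 + z) (F(z) = √(z + 1) = √(1 + z))
U(l, v) = 2*√(1 + v²) (U(l, v) = 2*√(1 + v*v) = 2*√(1 + v²))
J(R) = 2/9 - R/9 - R²/9 (J(R) = 4/9 - (R*R + (2 + R))/9 = 4/9 - (R² + (2 + R))/9 = 4/9 - (2 + R + R²)/9 = 4/9 + (-2/9 - R/9 - R²/9) = 2/9 - R/9 - R²/9)
298*J(10) + U(-18, -16) = 298*(2/9 - ⅑*10 - ⅑*10²) + 2*√(1 + (-16)²) = 298*(2/9 - 10/9 - ⅑*100) + 2*√(1 + 256) = 298*(2/9 - 10/9 - 100/9) + 2*√257 = 298*(-12) + 2*√257 = -3576 + 2*√257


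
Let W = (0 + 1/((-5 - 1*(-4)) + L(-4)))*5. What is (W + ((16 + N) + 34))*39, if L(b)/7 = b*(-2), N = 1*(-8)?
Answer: 18057/11 ≈ 1641.5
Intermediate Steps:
N = -8
L(b) = -14*b (L(b) = 7*(b*(-2)) = 7*(-2*b) = -14*b)
W = 1/11 (W = (0 + 1/((-5 - 1*(-4)) - 14*(-4)))*5 = (0 + 1/((-5 + 4) + 56))*5 = (0 + 1/(-1 + 56))*5 = (0 + 1/55)*5 = (1/55)*5 = 1/11 ≈ 0.090909)
(W + ((16 + N) + 34))*39 = (1/11 + ((16 - 8) + 34))*39 = (1/11 + (8 + 34))*39 = (1/11 + 42)*39 = (463/11)*39 = 18057/11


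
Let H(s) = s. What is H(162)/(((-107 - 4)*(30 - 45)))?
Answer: 18/185 ≈ 0.097297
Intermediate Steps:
H(162)/(((-107 - 4)*(30 - 45))) = 162/(((-107 - 4)*(30 - 45))) = 162/((-111*(-15))) = 162/1665 = 162*(1/1665) = 18/185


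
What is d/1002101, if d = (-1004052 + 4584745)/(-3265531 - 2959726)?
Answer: -3580693/6238336264957 ≈ -5.7398e-7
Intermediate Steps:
d = -3580693/6225257 (d = 3580693/(-6225257) = 3580693*(-1/6225257) = -3580693/6225257 ≈ -0.57519)
d/1002101 = -3580693/6225257/1002101 = -3580693/6225257*1/1002101 = -3580693/6238336264957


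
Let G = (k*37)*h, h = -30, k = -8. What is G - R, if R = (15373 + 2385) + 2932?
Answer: -11810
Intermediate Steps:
R = 20690 (R = 17758 + 2932 = 20690)
G = 8880 (G = -8*37*(-30) = -296*(-30) = 8880)
G - R = 8880 - 1*20690 = 8880 - 20690 = -11810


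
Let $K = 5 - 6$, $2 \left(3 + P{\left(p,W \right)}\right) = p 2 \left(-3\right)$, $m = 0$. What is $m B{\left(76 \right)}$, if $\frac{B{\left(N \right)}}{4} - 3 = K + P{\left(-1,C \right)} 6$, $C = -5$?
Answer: $0$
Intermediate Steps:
$P{\left(p,W \right)} = -3 - 3 p$ ($P{\left(p,W \right)} = -3 + \frac{p 2 \left(-3\right)}{2} = -3 + \frac{2 p \left(-3\right)}{2} = -3 + \frac{\left(-6\right) p}{2} = -3 - 3 p$)
$K = -1$ ($K = 5 - 6 = -1$)
$B{\left(N \right)} = 8$ ($B{\left(N \right)} = 12 + 4 \left(-1 + \left(-3 - -3\right) 6\right) = 12 + 4 \left(-1 + \left(-3 + 3\right) 6\right) = 12 + 4 \left(-1 + 0 \cdot 6\right) = 12 + 4 \left(-1 + 0\right) = 12 + 4 \left(-1\right) = 12 - 4 = 8$)
$m B{\left(76 \right)} = 0 \cdot 8 = 0$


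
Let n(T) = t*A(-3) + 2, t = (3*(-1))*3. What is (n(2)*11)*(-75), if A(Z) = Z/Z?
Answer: 5775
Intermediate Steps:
A(Z) = 1
t = -9 (t = -3*3 = -9)
n(T) = -7 (n(T) = -9*1 + 2 = -9 + 2 = -7)
(n(2)*11)*(-75) = -7*11*(-75) = -77*(-75) = 5775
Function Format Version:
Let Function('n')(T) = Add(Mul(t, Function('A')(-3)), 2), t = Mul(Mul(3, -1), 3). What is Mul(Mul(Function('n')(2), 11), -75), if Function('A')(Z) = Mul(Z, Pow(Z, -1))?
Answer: 5775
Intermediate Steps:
Function('A')(Z) = 1
t = -9 (t = Mul(-3, 3) = -9)
Function('n')(T) = -7 (Function('n')(T) = Add(Mul(-9, 1), 2) = Add(-9, 2) = -7)
Mul(Mul(Function('n')(2), 11), -75) = Mul(Mul(-7, 11), -75) = Mul(-77, -75) = 5775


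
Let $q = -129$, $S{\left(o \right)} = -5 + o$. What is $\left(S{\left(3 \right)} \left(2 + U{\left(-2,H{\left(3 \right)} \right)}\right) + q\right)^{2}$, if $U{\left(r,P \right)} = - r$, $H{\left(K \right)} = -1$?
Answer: $18769$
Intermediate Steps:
$\left(S{\left(3 \right)} \left(2 + U{\left(-2,H{\left(3 \right)} \right)}\right) + q\right)^{2} = \left(\left(-5 + 3\right) \left(2 - -2\right) - 129\right)^{2} = \left(- 2 \left(2 + 2\right) - 129\right)^{2} = \left(\left(-2\right) 4 - 129\right)^{2} = \left(-8 - 129\right)^{2} = \left(-137\right)^{2} = 18769$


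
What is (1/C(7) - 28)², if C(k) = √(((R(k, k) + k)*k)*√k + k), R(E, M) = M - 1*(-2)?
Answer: (28 - 1/√(7 + 112*√7))² ≈ 780.79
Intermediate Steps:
R(E, M) = 2 + M (R(E, M) = M + 2 = 2 + M)
C(k) = √(k + k^(3/2)*(2 + 2*k)) (C(k) = √((((2 + k) + k)*k)*√k + k) = √(((2 + 2*k)*k)*√k + k) = √((k*(2 + 2*k))*√k + k) = √(k^(3/2)*(2 + 2*k) + k) = √(k + k^(3/2)*(2 + 2*k)))
(1/C(7) - 28)² = (1/(√(7 + 7^(5/2) + 7^(3/2)*(2 + 7))) - 28)² = (1/(√(7 + 49*√7 + (7*√7)*9)) - 28)² = (1/(√(7 + 49*√7 + 63*√7)) - 28)² = (1/(√(7 + 112*√7)) - 28)² = ((7 + 112*√7)^(-½) - 28)² = (-28 + (7 + 112*√7)^(-½))²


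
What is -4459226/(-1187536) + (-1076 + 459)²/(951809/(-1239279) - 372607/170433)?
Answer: -7956938284053904851869/61750258301862200 ≈ -1.2886e+5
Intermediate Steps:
-4459226/(-1187536) + (-1076 + 459)²/(951809/(-1239279) - 372607/170433) = -4459226*(-1/1187536) + (-617)²/(951809*(-1/1239279) - 372607*1/170433) = 2229613/593768 + 380689/(-951809/1239279 - 372607/170433) = 2229613/593768 + 380689/(-207994564550/70404679269) = 2229613/593768 + 380689*(-70404679269/207994564550) = 2229613/593768 - 26802286946236341/207994564550 = -7956938284053904851869/61750258301862200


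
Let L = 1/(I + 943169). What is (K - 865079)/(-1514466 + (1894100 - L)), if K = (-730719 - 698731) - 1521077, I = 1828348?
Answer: -10575016894302/1052162084777 ≈ -10.051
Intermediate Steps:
L = 1/2771517 (L = 1/(1828348 + 943169) = 1/2771517 ≈ 3.6081e-7)
K = -2950527 (K = -1429450 - 1521077 = -2950527)
(K - 865079)/(-1514466 + (1894100 - L)) = (-2950527 - 865079)/(-1514466 + (1894100 - 1*1/2771517)) = -3815606/(-1514466 + (1894100 - 1/2771517)) = -3815606/(-1514466 + 5249530349699/2771517) = -3815606/1052162084777/2771517 = -3815606*2771517/1052162084777 = -10575016894302/1052162084777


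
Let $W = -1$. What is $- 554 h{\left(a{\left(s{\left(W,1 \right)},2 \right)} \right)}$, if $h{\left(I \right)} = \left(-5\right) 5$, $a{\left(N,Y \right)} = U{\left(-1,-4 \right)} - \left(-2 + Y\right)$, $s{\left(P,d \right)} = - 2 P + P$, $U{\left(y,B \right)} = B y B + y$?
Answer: $13850$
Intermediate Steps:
$U{\left(y,B \right)} = y + y B^{2}$ ($U{\left(y,B \right)} = y B^{2} + y = y + y B^{2}$)
$s{\left(P,d \right)} = - P$
$a{\left(N,Y \right)} = -15 - Y$ ($a{\left(N,Y \right)} = - (1 + \left(-4\right)^{2}) - \left(-2 + Y\right) = - (1 + 16) - \left(-2 + Y\right) = \left(-1\right) 17 - \left(-2 + Y\right) = -17 - \left(-2 + Y\right) = -15 - Y$)
$h{\left(I \right)} = -25$
$- 554 h{\left(a{\left(s{\left(W,1 \right)},2 \right)} \right)} = \left(-554\right) \left(-25\right) = 13850$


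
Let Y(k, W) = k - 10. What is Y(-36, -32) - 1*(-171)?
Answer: 125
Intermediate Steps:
Y(k, W) = -10 + k
Y(-36, -32) - 1*(-171) = (-10 - 36) - 1*(-171) = -46 + 171 = 125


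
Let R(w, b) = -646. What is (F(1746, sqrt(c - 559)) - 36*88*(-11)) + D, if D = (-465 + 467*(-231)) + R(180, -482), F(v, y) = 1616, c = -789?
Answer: -72524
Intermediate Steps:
D = -108988 (D = (-465 + 467*(-231)) - 646 = (-465 - 107877) - 646 = -108342 - 646 = -108988)
(F(1746, sqrt(c - 559)) - 36*88*(-11)) + D = (1616 - 36*88*(-11)) - 108988 = (1616 - 3168*(-11)) - 108988 = (1616 + 34848) - 108988 = 36464 - 108988 = -72524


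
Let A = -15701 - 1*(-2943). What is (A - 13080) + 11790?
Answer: -14048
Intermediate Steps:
A = -12758 (A = -15701 + 2943 = -12758)
(A - 13080) + 11790 = (-12758 - 13080) + 11790 = -25838 + 11790 = -14048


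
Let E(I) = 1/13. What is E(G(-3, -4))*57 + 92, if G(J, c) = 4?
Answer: 1253/13 ≈ 96.385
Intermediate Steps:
E(I) = 1/13
E(G(-3, -4))*57 + 92 = (1/13)*57 + 92 = 57/13 + 92 = 1253/13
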